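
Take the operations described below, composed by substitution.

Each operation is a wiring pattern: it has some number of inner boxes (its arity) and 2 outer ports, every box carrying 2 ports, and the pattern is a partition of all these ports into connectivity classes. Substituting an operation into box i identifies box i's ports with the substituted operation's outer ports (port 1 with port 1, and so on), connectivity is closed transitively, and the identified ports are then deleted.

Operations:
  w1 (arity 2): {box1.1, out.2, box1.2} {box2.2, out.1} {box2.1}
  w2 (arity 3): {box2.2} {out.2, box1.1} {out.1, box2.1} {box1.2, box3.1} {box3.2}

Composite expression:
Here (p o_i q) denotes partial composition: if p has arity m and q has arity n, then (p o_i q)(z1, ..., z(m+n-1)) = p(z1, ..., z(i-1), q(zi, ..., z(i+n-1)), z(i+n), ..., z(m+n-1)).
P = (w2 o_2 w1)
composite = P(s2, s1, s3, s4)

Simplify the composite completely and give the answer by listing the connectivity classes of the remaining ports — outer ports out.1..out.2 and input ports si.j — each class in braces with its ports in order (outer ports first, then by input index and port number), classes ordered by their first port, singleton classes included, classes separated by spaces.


{out.1, s3.2} {out.2, s2.1} {s1.1, s1.2} {s2.2, s4.1} {s3.1} {s4.2}


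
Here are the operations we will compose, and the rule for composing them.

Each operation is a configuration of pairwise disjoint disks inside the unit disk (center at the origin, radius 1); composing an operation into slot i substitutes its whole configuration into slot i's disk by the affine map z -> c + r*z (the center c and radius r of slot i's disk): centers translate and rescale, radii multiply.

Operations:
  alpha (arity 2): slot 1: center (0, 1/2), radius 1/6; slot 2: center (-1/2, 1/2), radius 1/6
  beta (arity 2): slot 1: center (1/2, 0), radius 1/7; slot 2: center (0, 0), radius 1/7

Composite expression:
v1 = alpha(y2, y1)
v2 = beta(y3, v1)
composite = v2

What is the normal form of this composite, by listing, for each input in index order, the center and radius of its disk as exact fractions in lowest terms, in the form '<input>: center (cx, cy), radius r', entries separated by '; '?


y1: center (-1/14, 1/14), radius 1/42; y2: center (0, 1/14), radius 1/42; y3: center (1/2, 0), radius 1/7

Nesting under beta composes maps z -> c + r*z down each y-path.
input y3: composing its 1 substitution step yields center (1/2, 0), radius 1/7
input y2: composing its 2 substitution steps yields center (0, 1/14), radius 1/42
input y1: composing its 2 substitution steps yields center (-1/14, 1/14), radius 1/42


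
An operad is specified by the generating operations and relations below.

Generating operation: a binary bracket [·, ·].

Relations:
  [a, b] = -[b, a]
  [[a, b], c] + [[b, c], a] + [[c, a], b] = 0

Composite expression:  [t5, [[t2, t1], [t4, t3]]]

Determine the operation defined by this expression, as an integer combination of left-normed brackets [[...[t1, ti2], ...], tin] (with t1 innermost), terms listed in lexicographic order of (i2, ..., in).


-[[[[t1, t2], t3], t4], t5] + [[[[t1, t2], t4], t3], t5]

In the tensor algebra, words opening t1 carry the t1-anchored form.
Composite bracket: [t5, [[t2, t1], [t4, t3]]]
The bracket unfolds into 16 signed words via [a, b] = ab - ba (2^4 = 16).
Words beginning with t1 determine it all:
  word t1t2t3t4t5 has sign -1, contributing -[[[[t1, t2], t3], t4], t5]
  word t1t2t4t3t5 has sign +1, contributing +[[[[t1, t2], t4], t3], t5]


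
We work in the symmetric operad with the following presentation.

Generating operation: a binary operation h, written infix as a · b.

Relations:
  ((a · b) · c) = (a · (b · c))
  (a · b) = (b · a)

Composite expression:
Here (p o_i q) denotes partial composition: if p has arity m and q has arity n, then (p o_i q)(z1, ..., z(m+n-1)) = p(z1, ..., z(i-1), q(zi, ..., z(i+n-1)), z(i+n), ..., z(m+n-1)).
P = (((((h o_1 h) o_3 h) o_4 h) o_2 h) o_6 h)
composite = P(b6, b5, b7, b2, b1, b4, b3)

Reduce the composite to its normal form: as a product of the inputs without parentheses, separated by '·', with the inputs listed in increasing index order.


Shape and order are irrelevant to h; the b-input set decides.
(b5 · b7) reduces to b5 · b7
(b6 · (b5 · b7)) reduces to b6 · b5 · b7
(b4 · b3) reduces to b4 · b3
(b1 · (b4 · b3)) reduces to b1 · b4 · b3
(b2 · (b1 · (b4 · b3))) reduces to b2 · b1 · b4 · b3
((b6 · (b5 · b7)) · (b2 · (b1 · (b4 · b3)))) reduces to b6 · b5 · b7 · b2 · b1 · b4 · b3
the factors in increasing index order: b1 · b2 · b3 · b4 · b5 · b6 · b7

b1 · b2 · b3 · b4 · b5 · b6 · b7


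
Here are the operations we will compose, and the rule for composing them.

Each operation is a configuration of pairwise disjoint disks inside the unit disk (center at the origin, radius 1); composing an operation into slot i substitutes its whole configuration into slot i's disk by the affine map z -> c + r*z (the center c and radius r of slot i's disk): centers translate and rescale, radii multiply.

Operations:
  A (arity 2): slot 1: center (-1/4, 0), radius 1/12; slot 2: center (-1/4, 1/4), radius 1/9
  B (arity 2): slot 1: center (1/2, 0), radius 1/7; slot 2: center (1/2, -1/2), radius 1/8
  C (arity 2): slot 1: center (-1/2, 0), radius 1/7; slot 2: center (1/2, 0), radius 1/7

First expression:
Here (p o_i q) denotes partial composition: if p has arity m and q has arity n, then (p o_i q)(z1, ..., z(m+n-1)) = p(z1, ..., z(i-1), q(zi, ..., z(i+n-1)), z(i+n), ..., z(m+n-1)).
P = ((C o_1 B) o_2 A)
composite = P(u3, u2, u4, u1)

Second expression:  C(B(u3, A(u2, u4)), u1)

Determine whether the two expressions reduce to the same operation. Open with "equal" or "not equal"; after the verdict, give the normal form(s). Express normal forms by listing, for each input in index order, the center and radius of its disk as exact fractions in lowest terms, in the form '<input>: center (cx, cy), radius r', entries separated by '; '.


equal; both compose to u1: center (1/2, 0), radius 1/7; u2: center (-97/224, -1/14), radius 1/672; u3: center (-3/7, 0), radius 1/49; u4: center (-97/224, -15/224), radius 1/504

In normal form, the first expression is u1: center (1/2, 0), radius 1/7; u2: center (-97/224, -1/14), radius 1/672; u3: center (-3/7, 0), radius 1/49; u4: center (-97/224, -15/224), radius 1/504
In normal form, the second expression is u1: center (1/2, 0), radius 1/7; u2: center (-97/224, -1/14), radius 1/672; u3: center (-3/7, 0), radius 1/49; u4: center (-97/224, -15/224), radius 1/504
One common form — equal.


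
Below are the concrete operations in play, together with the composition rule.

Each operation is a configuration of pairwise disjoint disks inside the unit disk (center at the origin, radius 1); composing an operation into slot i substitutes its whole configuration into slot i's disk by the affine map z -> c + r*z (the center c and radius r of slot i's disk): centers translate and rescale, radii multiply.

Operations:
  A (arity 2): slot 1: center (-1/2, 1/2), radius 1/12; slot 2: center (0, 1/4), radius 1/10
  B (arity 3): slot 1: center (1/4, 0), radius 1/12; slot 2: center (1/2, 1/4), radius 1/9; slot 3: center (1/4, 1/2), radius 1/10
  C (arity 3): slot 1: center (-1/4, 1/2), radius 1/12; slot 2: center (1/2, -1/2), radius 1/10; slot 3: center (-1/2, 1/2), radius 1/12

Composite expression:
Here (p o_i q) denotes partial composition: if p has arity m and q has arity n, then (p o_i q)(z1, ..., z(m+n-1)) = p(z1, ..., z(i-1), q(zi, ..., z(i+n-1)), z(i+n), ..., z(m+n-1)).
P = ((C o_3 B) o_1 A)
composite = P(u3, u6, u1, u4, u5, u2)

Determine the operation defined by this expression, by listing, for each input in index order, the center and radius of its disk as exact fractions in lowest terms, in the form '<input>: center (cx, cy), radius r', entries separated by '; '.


u1: center (1/2, -1/2), radius 1/10; u2: center (-23/48, 13/24), radius 1/120; u3: center (-7/24, 13/24), radius 1/144; u4: center (-23/48, 1/2), radius 1/144; u5: center (-11/24, 25/48), radius 1/108; u6: center (-1/4, 25/48), radius 1/120

Only the slot chain above each u matters under C; compose those maps.
input u3: applying the 2 nested substitutions gives center (-7/24, 13/24), radius 1/144
input u6: applying the 2 nested substitutions gives center (-1/4, 25/48), radius 1/120
input u1: applying the 1 nested substitution gives center (1/2, -1/2), radius 1/10
input u4: applying the 2 nested substitutions gives center (-23/48, 1/2), radius 1/144
input u5: applying the 2 nested substitutions gives center (-11/24, 25/48), radius 1/108
input u2: applying the 2 nested substitutions gives center (-23/48, 13/24), radius 1/120


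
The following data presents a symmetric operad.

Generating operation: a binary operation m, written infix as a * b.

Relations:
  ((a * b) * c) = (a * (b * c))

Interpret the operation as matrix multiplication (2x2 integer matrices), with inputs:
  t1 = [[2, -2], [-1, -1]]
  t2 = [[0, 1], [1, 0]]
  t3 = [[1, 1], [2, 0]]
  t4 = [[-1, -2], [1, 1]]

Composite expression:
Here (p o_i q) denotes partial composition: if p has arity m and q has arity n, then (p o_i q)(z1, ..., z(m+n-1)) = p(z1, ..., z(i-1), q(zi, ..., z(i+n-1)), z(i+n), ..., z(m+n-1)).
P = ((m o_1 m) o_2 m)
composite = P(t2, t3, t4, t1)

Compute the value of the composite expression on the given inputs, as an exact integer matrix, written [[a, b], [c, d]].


(t3 * t4) = [[0, -1], [-2, -4]]
(t2 * (t3 * t4)) = [[-2, -4], [0, -1]]
((t2 * (t3 * t4)) * t1) = [[0, 8], [1, 1]]

[[0, 8], [1, 1]]


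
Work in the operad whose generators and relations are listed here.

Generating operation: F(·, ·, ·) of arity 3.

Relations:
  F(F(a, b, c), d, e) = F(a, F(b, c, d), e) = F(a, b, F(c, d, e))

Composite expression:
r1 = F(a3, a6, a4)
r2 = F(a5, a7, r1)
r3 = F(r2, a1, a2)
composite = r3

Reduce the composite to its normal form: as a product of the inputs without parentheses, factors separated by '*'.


The F-tree's shape is irrelevant; the a-reading-order decides.
F(a3, a6, a4) unparenthesizes to a3 * a6 * a4
F(a5, a7, F(a3, a6, a4)) unparenthesizes to a5 * a7 * a3 * a6 * a4
F(F(a5, a7, F(a3, a6, a4)), a1, a2) unparenthesizes to a5 * a7 * a3 * a6 * a4 * a1 * a2

a5 * a7 * a3 * a6 * a4 * a1 * a2


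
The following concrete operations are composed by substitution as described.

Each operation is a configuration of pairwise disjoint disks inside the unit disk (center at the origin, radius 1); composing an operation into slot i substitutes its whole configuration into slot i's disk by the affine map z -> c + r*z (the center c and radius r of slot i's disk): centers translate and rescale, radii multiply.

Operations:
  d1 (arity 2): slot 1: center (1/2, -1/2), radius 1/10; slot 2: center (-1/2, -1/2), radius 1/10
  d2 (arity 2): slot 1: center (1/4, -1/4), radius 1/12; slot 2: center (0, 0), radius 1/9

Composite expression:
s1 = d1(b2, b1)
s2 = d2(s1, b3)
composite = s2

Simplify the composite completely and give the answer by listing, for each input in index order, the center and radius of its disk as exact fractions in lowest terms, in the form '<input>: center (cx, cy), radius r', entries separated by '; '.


Below d2, radii multiply path by path; the b-disk centers shift.
input b2: composing its 2 substitution steps yields center (7/24, -7/24), radius 1/120
input b1: composing its 2 substitution steps yields center (5/24, -7/24), radius 1/120
input b3: composing its 1 substitution step yields center (0, 0), radius 1/9

b1: center (5/24, -7/24), radius 1/120; b2: center (7/24, -7/24), radius 1/120; b3: center (0, 0), radius 1/9


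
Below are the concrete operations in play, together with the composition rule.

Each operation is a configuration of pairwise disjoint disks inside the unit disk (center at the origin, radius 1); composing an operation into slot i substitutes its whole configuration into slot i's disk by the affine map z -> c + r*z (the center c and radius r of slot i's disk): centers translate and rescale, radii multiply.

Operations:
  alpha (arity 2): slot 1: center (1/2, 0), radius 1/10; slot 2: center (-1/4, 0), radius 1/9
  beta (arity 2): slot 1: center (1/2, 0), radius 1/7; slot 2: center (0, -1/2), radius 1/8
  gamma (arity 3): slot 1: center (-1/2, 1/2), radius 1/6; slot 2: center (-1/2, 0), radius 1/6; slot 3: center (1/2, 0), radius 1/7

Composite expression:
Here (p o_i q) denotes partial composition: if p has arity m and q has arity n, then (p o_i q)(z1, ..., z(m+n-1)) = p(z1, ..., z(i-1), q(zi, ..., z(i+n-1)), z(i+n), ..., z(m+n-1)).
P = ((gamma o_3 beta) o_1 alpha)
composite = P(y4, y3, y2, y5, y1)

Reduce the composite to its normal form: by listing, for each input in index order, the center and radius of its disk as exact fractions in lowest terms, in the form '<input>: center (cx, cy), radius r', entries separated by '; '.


Only the slot chain above each y matters under gamma; compose those maps.
y4: after 2 affine steps, its disk has center (-5/12, 1/2), radius 1/60
y3: after 2 affine steps, its disk has center (-13/24, 1/2), radius 1/54
y2: after 1 affine step, its disk has center (-1/2, 0), radius 1/6
y5: after 2 affine steps, its disk has center (4/7, 0), radius 1/49
y1: after 2 affine steps, its disk has center (1/2, -1/14), radius 1/56

y1: center (1/2, -1/14), radius 1/56; y2: center (-1/2, 0), radius 1/6; y3: center (-13/24, 1/2), radius 1/54; y4: center (-5/12, 1/2), radius 1/60; y5: center (4/7, 0), radius 1/49


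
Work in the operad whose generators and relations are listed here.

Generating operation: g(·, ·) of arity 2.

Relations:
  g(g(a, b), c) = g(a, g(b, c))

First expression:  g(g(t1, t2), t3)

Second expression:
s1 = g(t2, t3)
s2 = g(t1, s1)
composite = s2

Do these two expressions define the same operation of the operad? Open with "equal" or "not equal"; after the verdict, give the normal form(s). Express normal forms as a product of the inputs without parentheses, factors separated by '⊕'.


equal; the common form is t1 ⊕ t2 ⊕ t3

Reducing the first expression gives t1 ⊕ t2 ⊕ t3
Reducing the second expression gives t1 ⊕ t2 ⊕ t3
The forms coincide; equal.


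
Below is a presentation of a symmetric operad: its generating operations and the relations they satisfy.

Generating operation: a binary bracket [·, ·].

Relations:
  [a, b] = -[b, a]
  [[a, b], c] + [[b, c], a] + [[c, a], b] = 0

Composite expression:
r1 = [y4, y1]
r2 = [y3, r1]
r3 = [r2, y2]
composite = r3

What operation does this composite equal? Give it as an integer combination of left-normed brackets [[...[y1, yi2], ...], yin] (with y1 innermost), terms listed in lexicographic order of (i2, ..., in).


Expand each bracket as ab - ba; the y1-initial words give the coefficients.
Composite bracket: [[y3, [y4, y1]], y2]
Under [a, b] = ab - ba we get 8 signed associative words (2^3 = 8).
The y1-initial words carry the normal form:
  y1y4y3y2 appears with sign +1, giving the term +[[[y1, y4], y3], y2]

[[[y1, y4], y3], y2]


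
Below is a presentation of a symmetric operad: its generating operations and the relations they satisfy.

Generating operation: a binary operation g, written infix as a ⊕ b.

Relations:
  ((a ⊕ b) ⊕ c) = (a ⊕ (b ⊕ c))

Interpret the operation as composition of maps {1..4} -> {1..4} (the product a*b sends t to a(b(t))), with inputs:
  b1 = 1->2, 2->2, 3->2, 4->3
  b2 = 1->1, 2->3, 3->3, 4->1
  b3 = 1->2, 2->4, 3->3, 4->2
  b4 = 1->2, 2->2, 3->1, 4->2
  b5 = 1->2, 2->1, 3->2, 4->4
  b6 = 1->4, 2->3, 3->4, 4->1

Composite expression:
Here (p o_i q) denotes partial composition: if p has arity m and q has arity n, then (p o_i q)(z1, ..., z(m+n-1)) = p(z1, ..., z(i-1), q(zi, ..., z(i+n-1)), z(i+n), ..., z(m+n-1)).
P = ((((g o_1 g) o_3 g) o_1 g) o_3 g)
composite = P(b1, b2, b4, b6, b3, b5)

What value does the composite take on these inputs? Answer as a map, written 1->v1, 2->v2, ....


(b1 ⊕ b2) = 1->2, 2->2, 3->2, 4->2
(b4 ⊕ b6) = 1->2, 2->1, 3->2, 4->2
((b1 ⊕ b2) ⊕ (b4 ⊕ b6)) = 1->2, 2->2, 3->2, 4->2
(b3 ⊕ b5) = 1->4, 2->2, 3->4, 4->2
(((b1 ⊕ b2) ⊕ (b4 ⊕ b6)) ⊕ (b3 ⊕ b5)) = 1->2, 2->2, 3->2, 4->2

1->2, 2->2, 3->2, 4->2


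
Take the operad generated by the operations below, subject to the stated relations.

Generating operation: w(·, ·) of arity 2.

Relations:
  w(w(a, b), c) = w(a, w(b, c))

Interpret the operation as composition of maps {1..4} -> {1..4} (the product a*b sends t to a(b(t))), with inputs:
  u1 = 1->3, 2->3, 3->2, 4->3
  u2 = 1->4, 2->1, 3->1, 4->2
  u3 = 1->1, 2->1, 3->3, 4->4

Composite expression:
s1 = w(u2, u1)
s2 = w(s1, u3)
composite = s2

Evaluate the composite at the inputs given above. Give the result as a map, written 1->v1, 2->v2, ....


1->1, 2->1, 3->1, 4->1

w(u2, u1) = 1->1, 2->1, 3->1, 4->1
w(w(u2, u1), u3) = 1->1, 2->1, 3->1, 4->1


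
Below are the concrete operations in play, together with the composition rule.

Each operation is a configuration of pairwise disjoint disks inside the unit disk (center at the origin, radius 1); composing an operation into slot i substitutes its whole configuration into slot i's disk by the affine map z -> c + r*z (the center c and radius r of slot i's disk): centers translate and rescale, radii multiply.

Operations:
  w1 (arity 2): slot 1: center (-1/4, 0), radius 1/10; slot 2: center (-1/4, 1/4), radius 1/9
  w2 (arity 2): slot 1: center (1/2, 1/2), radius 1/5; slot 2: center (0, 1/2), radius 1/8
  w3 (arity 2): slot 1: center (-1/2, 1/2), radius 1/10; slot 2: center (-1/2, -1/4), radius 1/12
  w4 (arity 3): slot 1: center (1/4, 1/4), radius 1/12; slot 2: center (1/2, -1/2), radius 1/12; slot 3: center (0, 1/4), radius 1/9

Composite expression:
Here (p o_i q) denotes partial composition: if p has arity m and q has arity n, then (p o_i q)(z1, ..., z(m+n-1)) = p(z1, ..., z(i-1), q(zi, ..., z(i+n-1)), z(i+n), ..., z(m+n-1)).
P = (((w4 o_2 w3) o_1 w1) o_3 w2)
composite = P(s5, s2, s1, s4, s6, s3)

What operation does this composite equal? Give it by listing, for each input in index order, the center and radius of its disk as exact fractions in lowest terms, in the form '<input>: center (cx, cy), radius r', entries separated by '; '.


s1: center (37/80, -109/240), radius 1/600; s2: center (11/48, 13/48), radius 1/108; s3: center (0, 1/4), radius 1/9; s4: center (11/24, -109/240), radius 1/960; s5: center (11/48, 1/4), radius 1/120; s6: center (11/24, -25/48), radius 1/144

Only the slot chain above each s matters under w4; compose those maps.
input s5: applying the 2 nested substitutions gives center (11/48, 1/4), radius 1/120
input s2: applying the 2 nested substitutions gives center (11/48, 13/48), radius 1/108
input s1: applying the 3 nested substitutions gives center (37/80, -109/240), radius 1/600
input s4: applying the 3 nested substitutions gives center (11/24, -109/240), radius 1/960
input s6: applying the 2 nested substitutions gives center (11/24, -25/48), radius 1/144
input s3: applying the 1 nested substitution gives center (0, 1/4), radius 1/9


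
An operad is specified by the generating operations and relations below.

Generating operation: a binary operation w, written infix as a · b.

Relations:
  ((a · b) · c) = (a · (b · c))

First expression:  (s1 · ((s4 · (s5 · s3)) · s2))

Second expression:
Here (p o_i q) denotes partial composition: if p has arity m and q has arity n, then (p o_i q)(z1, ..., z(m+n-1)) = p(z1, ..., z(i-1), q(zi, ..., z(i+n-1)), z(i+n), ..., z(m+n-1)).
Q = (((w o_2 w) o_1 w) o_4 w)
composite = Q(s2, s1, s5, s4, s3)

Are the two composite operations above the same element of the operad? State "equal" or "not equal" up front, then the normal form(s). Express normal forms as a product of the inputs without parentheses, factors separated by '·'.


not equal: they reduce to s1 · s4 · s5 · s3 · s2 and s2 · s1 · s5 · s4 · s3

In normal form, the first expression is s1 · s4 · s5 · s3 · s2
In normal form, the second expression is s2 · s1 · s5 · s4 · s3
The forms do not match — not equal.


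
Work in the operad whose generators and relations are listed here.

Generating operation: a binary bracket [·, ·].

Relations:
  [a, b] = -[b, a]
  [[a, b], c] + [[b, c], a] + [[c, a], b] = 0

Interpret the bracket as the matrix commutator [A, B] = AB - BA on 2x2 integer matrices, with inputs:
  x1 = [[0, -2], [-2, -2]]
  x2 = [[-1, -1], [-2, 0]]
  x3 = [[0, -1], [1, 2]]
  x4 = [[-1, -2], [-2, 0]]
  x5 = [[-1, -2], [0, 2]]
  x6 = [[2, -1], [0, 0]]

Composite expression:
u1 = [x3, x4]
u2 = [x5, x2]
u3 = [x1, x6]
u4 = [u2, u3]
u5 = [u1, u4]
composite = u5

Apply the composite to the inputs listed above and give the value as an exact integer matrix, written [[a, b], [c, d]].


[x3, x4] = [[4, 3], [-5, -4]]
[x5, x2] = [[4, 1], [-6, -4]]
[x1, x6] = [[-2, 2], [-4, 2]]
[[x5, x2], [x1, x6]] = [[8, 20], [56, -8]]
[[x3, x4], [[x5, x2], [x1, x6]]] = [[268, 112], [-528, -268]]

[[268, 112], [-528, -268]]


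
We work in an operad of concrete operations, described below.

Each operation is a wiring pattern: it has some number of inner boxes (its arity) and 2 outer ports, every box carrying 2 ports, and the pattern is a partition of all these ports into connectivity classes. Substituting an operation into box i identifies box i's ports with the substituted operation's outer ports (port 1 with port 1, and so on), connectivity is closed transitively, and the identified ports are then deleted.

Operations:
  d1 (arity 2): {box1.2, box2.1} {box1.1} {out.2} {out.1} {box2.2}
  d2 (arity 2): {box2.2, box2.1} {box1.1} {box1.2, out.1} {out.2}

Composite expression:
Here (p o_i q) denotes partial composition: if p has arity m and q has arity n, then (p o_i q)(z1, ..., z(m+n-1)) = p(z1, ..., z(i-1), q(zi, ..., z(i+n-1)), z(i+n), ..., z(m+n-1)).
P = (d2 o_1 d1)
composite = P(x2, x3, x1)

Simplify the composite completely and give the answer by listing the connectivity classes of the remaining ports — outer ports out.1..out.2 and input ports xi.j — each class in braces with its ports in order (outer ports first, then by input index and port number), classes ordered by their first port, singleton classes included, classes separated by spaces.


After gluing at d2, chains via deleted ports link the x-ports.
through d1, on inputs (x2, x3): {out.1} {out.2} {x2.1} {x2.2, x3.1} {x3.2} (out.j = stage outer ports)
through d2, on inputs (x2, x3, x1): {out.1} {out.2} {x1.1, x1.2} {x2.1} {x2.2, x3.1} {x3.2} (out.j = stage outer ports)

{out.1} {out.2} {x1.1, x1.2} {x2.1} {x2.2, x3.1} {x3.2}


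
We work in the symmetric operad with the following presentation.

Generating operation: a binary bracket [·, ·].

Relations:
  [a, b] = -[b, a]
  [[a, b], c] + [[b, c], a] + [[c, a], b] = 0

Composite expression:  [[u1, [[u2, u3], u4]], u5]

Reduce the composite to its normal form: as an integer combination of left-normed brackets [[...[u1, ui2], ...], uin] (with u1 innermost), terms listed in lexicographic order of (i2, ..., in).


[[[[u1, u2], u3], u4], u5] - [[[[u1, u3], u2], u4], u5] - [[[[u1, u4], u2], u3], u5] + [[[[u1, u4], u3], u2], u5]

In the tensor algebra, words opening u1 carry the u1-anchored form.
Composite bracket: [[u1, [[u2, u3], u4]], u5]
Full expansion: 16 signed words from ab - ba (2^4 = 16).
Collect the words opening with u1:
  word u1u2u3u4u5 has sign +1, contributing +[[[[u1, u2], u3], u4], u5]
  word u1u3u2u4u5 has sign -1, contributing -[[[[u1, u3], u2], u4], u5]
  word u1u4u2u3u5 has sign -1, contributing -[[[[u1, u4], u2], u3], u5]
  word u1u4u3u2u5 has sign +1, contributing +[[[[u1, u4], u3], u2], u5]


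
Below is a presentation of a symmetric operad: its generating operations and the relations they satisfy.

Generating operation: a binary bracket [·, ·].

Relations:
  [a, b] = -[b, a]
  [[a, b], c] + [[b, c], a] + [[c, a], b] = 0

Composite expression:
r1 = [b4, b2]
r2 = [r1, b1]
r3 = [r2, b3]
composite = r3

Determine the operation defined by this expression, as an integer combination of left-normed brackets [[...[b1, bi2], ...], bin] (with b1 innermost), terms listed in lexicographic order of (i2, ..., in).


[[[b1, b2], b4], b3] - [[[b1, b4], b2], b3]

Antisymmetry and Jacobi reduce to b1-anchored left-normed brackets.
Composite bracket: [[[b4, b2], b1], b3]
Expanding via [a, b] = ab - ba: 8 signed words (2^3 = 8).
Coefficients come from the b1-initial words:
  b1b2b4b3 appears with sign +1, giving the term +[[[b1, b2], b4], b3]
  b1b4b2b3 appears with sign -1, giving the term -[[[b1, b4], b2], b3]


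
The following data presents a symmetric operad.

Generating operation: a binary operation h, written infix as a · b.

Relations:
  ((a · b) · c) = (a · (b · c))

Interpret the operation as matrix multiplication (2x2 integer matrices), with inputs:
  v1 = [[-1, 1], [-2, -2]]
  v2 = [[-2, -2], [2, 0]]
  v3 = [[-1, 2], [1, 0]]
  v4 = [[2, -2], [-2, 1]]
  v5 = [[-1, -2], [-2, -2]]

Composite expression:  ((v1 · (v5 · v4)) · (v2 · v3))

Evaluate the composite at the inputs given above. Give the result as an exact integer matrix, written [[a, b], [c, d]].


[[-4, 16], [8, 0]]


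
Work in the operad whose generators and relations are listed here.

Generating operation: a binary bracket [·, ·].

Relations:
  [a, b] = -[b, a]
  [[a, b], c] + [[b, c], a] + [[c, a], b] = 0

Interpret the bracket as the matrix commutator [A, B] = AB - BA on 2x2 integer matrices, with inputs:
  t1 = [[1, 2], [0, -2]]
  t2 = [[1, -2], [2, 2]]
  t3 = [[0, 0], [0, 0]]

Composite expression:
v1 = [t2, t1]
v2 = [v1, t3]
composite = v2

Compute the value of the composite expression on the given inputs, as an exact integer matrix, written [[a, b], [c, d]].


[[0, 0], [0, 0]]


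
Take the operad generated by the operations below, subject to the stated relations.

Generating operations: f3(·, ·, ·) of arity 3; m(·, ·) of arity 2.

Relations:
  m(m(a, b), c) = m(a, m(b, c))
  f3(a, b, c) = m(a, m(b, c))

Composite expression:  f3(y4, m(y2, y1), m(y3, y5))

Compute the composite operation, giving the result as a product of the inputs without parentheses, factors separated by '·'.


y4 · y2 · y1 · y3 · y5


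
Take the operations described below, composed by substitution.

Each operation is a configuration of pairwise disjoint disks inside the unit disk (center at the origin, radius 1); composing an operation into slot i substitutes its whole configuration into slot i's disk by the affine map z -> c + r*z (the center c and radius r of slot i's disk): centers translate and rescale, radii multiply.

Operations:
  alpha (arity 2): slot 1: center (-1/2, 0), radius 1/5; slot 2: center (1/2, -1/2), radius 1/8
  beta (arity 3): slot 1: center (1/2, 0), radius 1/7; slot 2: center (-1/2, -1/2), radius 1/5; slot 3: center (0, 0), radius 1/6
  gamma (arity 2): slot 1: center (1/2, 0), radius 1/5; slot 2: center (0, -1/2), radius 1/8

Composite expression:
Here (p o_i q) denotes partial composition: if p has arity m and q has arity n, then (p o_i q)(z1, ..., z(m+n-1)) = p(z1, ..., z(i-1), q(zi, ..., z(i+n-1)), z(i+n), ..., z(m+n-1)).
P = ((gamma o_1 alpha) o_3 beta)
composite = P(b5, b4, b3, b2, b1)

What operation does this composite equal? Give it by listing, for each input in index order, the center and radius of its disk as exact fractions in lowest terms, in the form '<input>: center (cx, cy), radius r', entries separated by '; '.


b1: center (0, -1/2), radius 1/48; b2: center (-1/16, -9/16), radius 1/40; b3: center (1/16, -1/2), radius 1/56; b4: center (3/5, -1/10), radius 1/40; b5: center (2/5, 0), radius 1/25


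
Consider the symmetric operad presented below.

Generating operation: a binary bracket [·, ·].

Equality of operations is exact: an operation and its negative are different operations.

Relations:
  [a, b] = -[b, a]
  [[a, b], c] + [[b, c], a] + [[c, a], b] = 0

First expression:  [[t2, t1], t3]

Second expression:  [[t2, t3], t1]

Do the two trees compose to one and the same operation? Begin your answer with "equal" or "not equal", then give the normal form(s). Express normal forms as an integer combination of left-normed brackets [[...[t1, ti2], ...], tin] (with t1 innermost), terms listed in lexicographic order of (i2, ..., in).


Reducing the first expression gives -[[t1, t2], t3]
Reducing the second expression gives -[[t1, t2], t3] + [[t1, t3], t2]
Distinct normal forms: not equal.

not equal; first: -[[t1, t2], t3]; second: -[[t1, t2], t3] + [[t1, t3], t2]


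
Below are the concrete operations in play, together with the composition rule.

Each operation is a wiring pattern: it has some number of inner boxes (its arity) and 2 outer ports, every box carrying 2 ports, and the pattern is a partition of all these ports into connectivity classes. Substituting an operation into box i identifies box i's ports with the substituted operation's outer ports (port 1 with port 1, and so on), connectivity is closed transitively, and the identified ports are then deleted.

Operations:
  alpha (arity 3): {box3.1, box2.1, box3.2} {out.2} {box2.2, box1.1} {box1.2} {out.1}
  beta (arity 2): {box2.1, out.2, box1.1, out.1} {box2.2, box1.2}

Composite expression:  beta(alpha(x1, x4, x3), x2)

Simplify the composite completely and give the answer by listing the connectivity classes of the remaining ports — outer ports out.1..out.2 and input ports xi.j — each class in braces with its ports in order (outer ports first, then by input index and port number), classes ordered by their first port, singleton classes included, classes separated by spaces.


{out.1, out.2, x2.1} {x1.1, x4.2} {x1.2} {x2.2} {x3.1, x3.2, x4.1}


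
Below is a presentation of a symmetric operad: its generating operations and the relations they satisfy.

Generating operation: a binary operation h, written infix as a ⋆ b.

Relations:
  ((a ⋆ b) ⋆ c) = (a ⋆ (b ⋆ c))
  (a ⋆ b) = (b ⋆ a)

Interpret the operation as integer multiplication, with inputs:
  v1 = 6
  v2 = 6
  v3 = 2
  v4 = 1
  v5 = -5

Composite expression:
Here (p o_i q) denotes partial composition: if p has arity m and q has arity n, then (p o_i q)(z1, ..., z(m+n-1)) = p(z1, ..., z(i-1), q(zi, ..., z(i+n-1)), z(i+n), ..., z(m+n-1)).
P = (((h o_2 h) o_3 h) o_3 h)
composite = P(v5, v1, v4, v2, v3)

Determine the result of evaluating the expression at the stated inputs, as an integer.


-360

(v4 ⋆ v2) = 6
((v4 ⋆ v2) ⋆ v3) = 12
(v1 ⋆ ((v4 ⋆ v2) ⋆ v3)) = 72
(v5 ⋆ (v1 ⋆ ((v4 ⋆ v2) ⋆ v3))) = -360


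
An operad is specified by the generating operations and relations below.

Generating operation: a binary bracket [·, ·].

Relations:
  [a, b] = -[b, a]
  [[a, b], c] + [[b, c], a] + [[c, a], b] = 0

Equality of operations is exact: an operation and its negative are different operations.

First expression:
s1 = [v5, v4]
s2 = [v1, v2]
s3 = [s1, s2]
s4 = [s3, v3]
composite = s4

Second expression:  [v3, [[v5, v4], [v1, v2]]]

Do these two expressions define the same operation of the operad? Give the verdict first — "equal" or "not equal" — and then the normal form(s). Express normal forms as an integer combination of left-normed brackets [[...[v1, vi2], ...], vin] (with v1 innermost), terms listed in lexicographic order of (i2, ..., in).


not equal; the first gives [[[[v1, v2], v4], v5], v3] - [[[[v1, v2], v5], v4], v3] and the second -[[[[v1, v2], v4], v5], v3] + [[[[v1, v2], v5], v4], v3]


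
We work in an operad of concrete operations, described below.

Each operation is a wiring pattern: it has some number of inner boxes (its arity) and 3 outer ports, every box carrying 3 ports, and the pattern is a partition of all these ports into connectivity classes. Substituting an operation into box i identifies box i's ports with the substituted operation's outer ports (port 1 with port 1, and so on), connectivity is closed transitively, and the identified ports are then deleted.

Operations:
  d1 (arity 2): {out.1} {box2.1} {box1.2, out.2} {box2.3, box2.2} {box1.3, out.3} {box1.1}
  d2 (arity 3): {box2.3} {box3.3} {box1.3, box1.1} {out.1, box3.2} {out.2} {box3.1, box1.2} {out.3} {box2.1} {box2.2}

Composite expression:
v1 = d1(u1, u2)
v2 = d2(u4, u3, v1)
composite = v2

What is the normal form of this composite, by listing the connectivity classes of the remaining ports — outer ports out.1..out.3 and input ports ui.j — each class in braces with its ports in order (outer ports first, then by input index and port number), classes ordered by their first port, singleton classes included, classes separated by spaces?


Connectivity passes through glued d2-boundaries; trace each wire chain.
d1 over (u1, u2) gives {out.1} {out.2, u1.2} {out.3, u1.3} {u1.1} {u2.1} {u2.2, u2.3}, out.j being that stage's outer ports
d2 over (u4, u3, u1, u2) gives {out.1, u1.2} {out.2} {out.3} {u1.1} {u1.3} {u2.1} {u2.2, u2.3} {u3.1} {u3.2} {u3.3} {u4.1, u4.3} {u4.2}, out.j being that stage's outer ports

{out.1, u1.2} {out.2} {out.3} {u1.1} {u1.3} {u2.1} {u2.2, u2.3} {u3.1} {u3.2} {u3.3} {u4.1, u4.3} {u4.2}


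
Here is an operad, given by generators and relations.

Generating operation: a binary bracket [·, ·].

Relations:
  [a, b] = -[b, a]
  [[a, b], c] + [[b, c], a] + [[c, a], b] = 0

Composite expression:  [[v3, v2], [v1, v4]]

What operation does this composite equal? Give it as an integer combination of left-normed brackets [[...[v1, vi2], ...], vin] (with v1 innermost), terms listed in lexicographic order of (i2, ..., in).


[[[v1, v4], v2], v3] - [[[v1, v4], v3], v2]

Expand each bracket as ab - ba; the v1-initial words give the coefficients.
Composite bracket: [[v3, v2], [v1, v4]]
The bracket unfolds into 8 signed words via [a, b] = ab - ba (2^3 = 8).
Collect the words opening with v1:
  v1v4v2v3 (sign +1) contributes +[[[v1, v4], v2], v3]
  v1v4v3v2 (sign -1) contributes -[[[v1, v4], v3], v2]


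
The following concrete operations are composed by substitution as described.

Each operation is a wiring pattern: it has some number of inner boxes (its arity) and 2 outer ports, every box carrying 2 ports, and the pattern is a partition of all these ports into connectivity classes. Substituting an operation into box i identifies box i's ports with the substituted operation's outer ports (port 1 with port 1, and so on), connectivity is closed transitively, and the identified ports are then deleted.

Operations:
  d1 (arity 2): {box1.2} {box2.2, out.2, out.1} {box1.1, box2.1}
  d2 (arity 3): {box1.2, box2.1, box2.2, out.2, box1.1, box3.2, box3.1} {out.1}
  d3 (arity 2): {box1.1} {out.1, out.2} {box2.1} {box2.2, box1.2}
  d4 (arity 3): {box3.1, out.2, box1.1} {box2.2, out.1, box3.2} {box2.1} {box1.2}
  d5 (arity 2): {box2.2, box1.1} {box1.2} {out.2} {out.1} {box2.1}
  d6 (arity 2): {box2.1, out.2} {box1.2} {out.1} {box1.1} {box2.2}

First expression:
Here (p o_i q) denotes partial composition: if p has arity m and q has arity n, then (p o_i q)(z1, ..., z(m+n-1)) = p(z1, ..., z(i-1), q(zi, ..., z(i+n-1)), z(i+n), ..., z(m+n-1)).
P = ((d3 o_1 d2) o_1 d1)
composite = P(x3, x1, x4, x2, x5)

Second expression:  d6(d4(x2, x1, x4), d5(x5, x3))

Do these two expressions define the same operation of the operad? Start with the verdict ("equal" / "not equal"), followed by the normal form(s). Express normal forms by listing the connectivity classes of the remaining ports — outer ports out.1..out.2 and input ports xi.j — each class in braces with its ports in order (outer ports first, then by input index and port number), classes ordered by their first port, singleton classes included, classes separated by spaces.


not equal; first: {out.1, out.2} {x1.1, x3.1} {x1.2, x2.1, x2.2, x4.1, x4.2, x5.2} {x3.2} {x5.1}; second: {out.1} {out.2} {x1.1} {x1.2, x4.2} {x2.1, x4.1} {x2.2} {x3.1} {x3.2, x5.1} {x5.2}

Normal form of the first expression: {out.1, out.2} {x1.1, x3.1} {x1.2, x2.1, x2.2, x4.1, x4.2, x5.2} {x3.2} {x5.1}
Normal form of the second expression: {out.1} {out.2} {x1.1} {x1.2, x4.2} {x2.1, x4.1} {x2.2} {x3.1} {x3.2, x5.1} {x5.2}
The forms do not match — not equal.


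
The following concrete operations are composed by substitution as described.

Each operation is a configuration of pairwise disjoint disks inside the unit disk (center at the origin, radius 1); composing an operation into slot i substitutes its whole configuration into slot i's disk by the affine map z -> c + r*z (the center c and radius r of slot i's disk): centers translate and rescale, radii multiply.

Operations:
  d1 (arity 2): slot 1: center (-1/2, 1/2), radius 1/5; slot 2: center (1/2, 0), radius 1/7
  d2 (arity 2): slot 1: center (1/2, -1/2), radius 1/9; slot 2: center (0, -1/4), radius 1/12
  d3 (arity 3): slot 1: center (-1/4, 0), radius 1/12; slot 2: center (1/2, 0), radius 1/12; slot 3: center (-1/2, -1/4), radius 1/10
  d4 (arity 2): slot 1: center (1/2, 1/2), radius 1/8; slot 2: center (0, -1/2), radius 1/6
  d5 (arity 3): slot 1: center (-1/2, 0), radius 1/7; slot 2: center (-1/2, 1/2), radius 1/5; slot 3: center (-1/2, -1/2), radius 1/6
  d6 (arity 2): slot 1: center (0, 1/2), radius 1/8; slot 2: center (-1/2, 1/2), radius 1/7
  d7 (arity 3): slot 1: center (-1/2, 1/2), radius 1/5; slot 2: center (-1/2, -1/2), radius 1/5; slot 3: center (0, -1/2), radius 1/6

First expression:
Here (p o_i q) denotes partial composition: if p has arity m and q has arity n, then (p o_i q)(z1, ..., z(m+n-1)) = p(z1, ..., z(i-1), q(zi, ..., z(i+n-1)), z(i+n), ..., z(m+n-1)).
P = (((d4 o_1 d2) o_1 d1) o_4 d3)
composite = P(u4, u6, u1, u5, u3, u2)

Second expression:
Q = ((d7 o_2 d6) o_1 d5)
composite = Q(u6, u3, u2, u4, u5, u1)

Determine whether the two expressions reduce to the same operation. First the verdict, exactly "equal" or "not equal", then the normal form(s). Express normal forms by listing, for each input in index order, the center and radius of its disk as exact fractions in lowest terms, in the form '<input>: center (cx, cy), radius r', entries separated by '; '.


not equal; the first gives u1: center (1/2, 15/32), radius 1/96; u2: center (-1/12, -13/24), radius 1/60; u3: center (1/12, -1/2), radius 1/72; u4: center (5/9, 4/9), radius 1/360; u5: center (-1/24, -1/2), radius 1/72; u6: center (41/72, 7/16), radius 1/504 and the second u1: center (0, -1/2), radius 1/6; u2: center (-3/5, 2/5), radius 1/30; u3: center (-3/5, 3/5), radius 1/25; u4: center (-1/2, -2/5), radius 1/40; u5: center (-3/5, -2/5), radius 1/35; u6: center (-3/5, 1/2), radius 1/35

The first composite normalizes to u1: center (1/2, 15/32), radius 1/96; u2: center (-1/12, -13/24), radius 1/60; u3: center (1/12, -1/2), radius 1/72; u4: center (5/9, 4/9), radius 1/360; u5: center (-1/24, -1/2), radius 1/72; u6: center (41/72, 7/16), radius 1/504
The second composite normalizes to u1: center (0, -1/2), radius 1/6; u2: center (-3/5, 2/5), radius 1/30; u3: center (-3/5, 3/5), radius 1/25; u4: center (-1/2, -2/5), radius 1/40; u5: center (-3/5, -2/5), radius 1/35; u6: center (-3/5, 1/2), radius 1/35
They disagree, so not equal.


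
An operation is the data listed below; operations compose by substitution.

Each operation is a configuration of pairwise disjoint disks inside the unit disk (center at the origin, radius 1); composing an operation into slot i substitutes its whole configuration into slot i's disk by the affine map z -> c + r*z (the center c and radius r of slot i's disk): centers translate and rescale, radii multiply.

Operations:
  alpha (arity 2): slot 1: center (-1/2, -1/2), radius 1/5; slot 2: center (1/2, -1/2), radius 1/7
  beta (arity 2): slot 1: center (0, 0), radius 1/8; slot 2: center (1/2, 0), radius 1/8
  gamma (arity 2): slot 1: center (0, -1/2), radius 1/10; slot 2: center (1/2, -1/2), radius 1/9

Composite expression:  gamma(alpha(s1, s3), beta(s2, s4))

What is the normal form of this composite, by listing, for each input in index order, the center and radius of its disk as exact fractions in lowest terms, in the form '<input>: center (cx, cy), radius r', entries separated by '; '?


s1: center (-1/20, -11/20), radius 1/50; s2: center (1/2, -1/2), radius 1/72; s3: center (1/20, -11/20), radius 1/70; s4: center (5/9, -1/2), radius 1/72

Affine substitution under gamma: radii multiply and s-centers shift.
s1 passes through 2 substitutions, ending at center (-1/20, -11/20), radius 1/50
s3 passes through 2 substitutions, ending at center (1/20, -11/20), radius 1/70
s2 passes through 2 substitutions, ending at center (1/2, -1/2), radius 1/72
s4 passes through 2 substitutions, ending at center (5/9, -1/2), radius 1/72
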